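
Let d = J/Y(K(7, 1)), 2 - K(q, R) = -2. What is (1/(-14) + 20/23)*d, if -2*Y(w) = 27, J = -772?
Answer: 198404/4347 ≈ 45.642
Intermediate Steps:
K(q, R) = 4 (K(q, R) = 2 - 1*(-2) = 2 + 2 = 4)
Y(w) = -27/2 (Y(w) = -1/2*27 = -27/2)
d = 1544/27 (d = -772/(-27/2) = -772*(-2/27) = 1544/27 ≈ 57.185)
(1/(-14) + 20/23)*d = (1/(-14) + 20/23)*(1544/27) = (1*(-1/14) + 20*(1/23))*(1544/27) = (-1/14 + 20/23)*(1544/27) = (257/322)*(1544/27) = 198404/4347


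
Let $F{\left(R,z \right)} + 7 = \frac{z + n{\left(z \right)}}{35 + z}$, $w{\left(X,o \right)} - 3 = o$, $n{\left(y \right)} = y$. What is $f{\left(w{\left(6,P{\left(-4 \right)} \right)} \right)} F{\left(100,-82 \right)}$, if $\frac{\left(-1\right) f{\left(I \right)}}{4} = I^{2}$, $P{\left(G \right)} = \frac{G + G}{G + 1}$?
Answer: $\frac{63580}{141} \approx 450.92$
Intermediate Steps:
$P{\left(G \right)} = \frac{2 G}{1 + G}$
$w{\left(X,o \right)} = 3 + o$
$f{\left(I \right)} = - 4 I^{2}$
$F{\left(R,z \right)} = -7 + \frac{2 z}{35 + z}$ ($F{\left(R,z \right)} = -7 + \frac{z + z}{35 + z} = -7 + \frac{2 z}{35 + z}$)
$f{\left(w{\left(6,P{\left(-4 \right)} \right)} \right)} F{\left(100,-82 \right)} = - 4 \left(3 + 2 \left(-4\right) \frac{1}{1 - 4}\right)^{2} \frac{5 \left(-49 - -82\right)}{35 - 82} = - 4 \left(3 + 2 \left(-4\right) \frac{1}{-3}\right)^{2} \frac{5 \left(-49 + 82\right)}{-47} = - 4 \left(3 + 2 \left(-4\right) \left(- \frac{1}{3}\right)\right)^{2} \cdot 5 \left(- \frac{1}{47}\right) 33 = - 4 \left(3 + \frac{8}{3}\right)^{2} \left(- \frac{165}{47}\right) = - 4 \left(\frac{17}{3}\right)^{2} \left(- \frac{165}{47}\right) = \left(-4\right) \frac{289}{9} \left(- \frac{165}{47}\right) = \left(- \frac{1156}{9}\right) \left(- \frac{165}{47}\right) = \frac{63580}{141}$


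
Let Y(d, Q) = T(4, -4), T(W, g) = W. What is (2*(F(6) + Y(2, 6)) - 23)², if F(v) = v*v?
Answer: 3249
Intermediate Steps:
Y(d, Q) = 4
F(v) = v²
(2*(F(6) + Y(2, 6)) - 23)² = (2*(6² + 4) - 23)² = (2*(36 + 4) - 23)² = (2*40 - 23)² = (80 - 23)² = 57² = 3249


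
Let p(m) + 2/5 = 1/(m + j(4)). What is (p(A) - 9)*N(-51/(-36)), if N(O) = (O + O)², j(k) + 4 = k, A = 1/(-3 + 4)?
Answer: -2023/30 ≈ -67.433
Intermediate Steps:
A = 1 (A = 1/1 = 1)
j(k) = -4 + k
p(m) = -⅖ + 1/m (p(m) = -⅖ + 1/(m + (-4 + 4)) = -⅖ + 1/(m + 0) = -⅖ + 1/m)
N(O) = 4*O² (N(O) = (2*O)² = 4*O²)
(p(A) - 9)*N(-51/(-36)) = ((-⅖ + 1/1) - 9)*(4*(-51/(-36))²) = ((-⅖ + 1) - 9)*(4*(-51*(-1/36))²) = (⅗ - 9)*(4*(17/12)²) = -168*289/(5*144) = -42/5*289/36 = -2023/30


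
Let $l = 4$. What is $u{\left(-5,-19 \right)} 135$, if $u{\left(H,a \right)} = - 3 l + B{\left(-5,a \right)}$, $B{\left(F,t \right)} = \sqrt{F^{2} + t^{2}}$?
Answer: $-1620 + 135 \sqrt{386} \approx 1032.3$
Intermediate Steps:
$u{\left(H,a \right)} = -12 + \sqrt{25 + a^{2}}$ ($u{\left(H,a \right)} = \left(-3\right) 4 + \sqrt{\left(-5\right)^{2} + a^{2}} = -12 + \sqrt{25 + a^{2}}$)
$u{\left(-5,-19 \right)} 135 = \left(-12 + \sqrt{25 + \left(-19\right)^{2}}\right) 135 = \left(-12 + \sqrt{25 + 361}\right) 135 = \left(-12 + \sqrt{386}\right) 135 = -1620 + 135 \sqrt{386}$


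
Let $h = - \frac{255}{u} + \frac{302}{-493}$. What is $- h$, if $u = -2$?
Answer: $- \frac{125111}{986} \approx -126.89$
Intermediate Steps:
$h = \frac{125111}{986}$ ($h = - \frac{255}{-2} + \frac{302}{-493} = \left(-255\right) \left(- \frac{1}{2}\right) + 302 \left(- \frac{1}{493}\right) = \frac{255}{2} - \frac{302}{493} = \frac{125111}{986} \approx 126.89$)
$- h = \left(-1\right) \frac{125111}{986} = - \frac{125111}{986}$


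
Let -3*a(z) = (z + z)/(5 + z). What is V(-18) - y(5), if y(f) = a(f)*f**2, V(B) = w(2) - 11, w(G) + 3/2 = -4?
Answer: -49/6 ≈ -8.1667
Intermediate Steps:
w(G) = -11/2 (w(G) = -3/2 - 4 = -11/2)
a(z) = -2*z/(3*(5 + z)) (a(z) = -(z + z)/(3*(5 + z)) = -2*z/(3*(5 + z)))
V(B) = -33/2 (V(B) = -11/2 - 11 = -33/2)
y(f) = -2*f**3/(15 + 3*f) (y(f) = (-2*f/(15 + 3*f))*f**2 = -2*f**3/(15 + 3*f))
V(-18) - y(5) = -33/2 - (-2)*5**3/(15 + 3*5) = -33/2 - (-2)*125/(15 + 15) = -33/2 - (-2)*125/30 = -33/2 - 1*(-25/3) = -33/2 + 25/3 = -49/6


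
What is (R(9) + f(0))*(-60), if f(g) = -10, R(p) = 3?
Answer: 420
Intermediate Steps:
(R(9) + f(0))*(-60) = (3 - 10)*(-60) = -7*(-60) = 420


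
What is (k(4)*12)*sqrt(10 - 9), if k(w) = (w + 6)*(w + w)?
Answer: 960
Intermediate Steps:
k(w) = 2*w*(6 + w) (k(w) = (6 + w)*(2*w) = 2*w*(6 + w))
(k(4)*12)*sqrt(10 - 9) = ((2*4*(6 + 4))*12)*sqrt(10 - 9) = ((2*4*10)*12)*sqrt(1) = (80*12)*1 = 960*1 = 960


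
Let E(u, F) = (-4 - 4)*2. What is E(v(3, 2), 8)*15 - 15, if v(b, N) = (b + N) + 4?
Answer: -255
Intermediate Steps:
v(b, N) = 4 + N + b (v(b, N) = (N + b) + 4 = 4 + N + b)
E(u, F) = -16 (E(u, F) = -8*2 = -16)
E(v(3, 2), 8)*15 - 15 = -16*15 - 15 = -240 - 15 = -255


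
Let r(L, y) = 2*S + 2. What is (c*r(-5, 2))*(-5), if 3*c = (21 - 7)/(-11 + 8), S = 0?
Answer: 140/9 ≈ 15.556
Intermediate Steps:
c = -14/9 (c = ((21 - 7)/(-11 + 8))/3 = (14/(-3))/3 = (14*(-1/3))/3 = (1/3)*(-14/3) = -14/9 ≈ -1.5556)
r(L, y) = 2 (r(L, y) = 2*0 + 2 = 0 + 2 = 2)
(c*r(-5, 2))*(-5) = -14/9*2*(-5) = -28/9*(-5) = 140/9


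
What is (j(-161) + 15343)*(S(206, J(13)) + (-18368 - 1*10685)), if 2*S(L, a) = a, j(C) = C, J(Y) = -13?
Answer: -441181329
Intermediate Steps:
S(L, a) = a/2
(j(-161) + 15343)*(S(206, J(13)) + (-18368 - 1*10685)) = (-161 + 15343)*((½)*(-13) + (-18368 - 1*10685)) = 15182*(-13/2 + (-18368 - 10685)) = 15182*(-13/2 - 29053) = 15182*(-58119/2) = -441181329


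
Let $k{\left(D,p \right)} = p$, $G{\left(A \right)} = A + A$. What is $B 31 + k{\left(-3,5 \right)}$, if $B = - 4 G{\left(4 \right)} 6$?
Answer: $-5947$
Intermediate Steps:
$G{\left(A \right)} = 2 A$
$B = -192$ ($B = - 4 \cdot 2 \cdot 4 \cdot 6 = \left(-4\right) 8 \cdot 6 = \left(-32\right) 6 = -192$)
$B 31 + k{\left(-3,5 \right)} = \left(-192\right) 31 + 5 = -5952 + 5 = -5947$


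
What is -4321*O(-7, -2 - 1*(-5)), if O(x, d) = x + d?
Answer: 17284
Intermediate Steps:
O(x, d) = d + x
-4321*O(-7, -2 - 1*(-5)) = -4321*((-2 - 1*(-5)) - 7) = -4321*((-2 + 5) - 7) = -4321*(3 - 7) = -4321*(-4) = 17284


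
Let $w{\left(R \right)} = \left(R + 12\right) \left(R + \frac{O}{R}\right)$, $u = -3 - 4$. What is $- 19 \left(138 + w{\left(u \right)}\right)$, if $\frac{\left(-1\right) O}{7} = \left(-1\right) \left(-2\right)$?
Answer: $-2147$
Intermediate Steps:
$O = -14$ ($O = - 7 \left(\left(-1\right) \left(-2\right)\right) = \left(-7\right) 2 = -14$)
$u = -7$ ($u = -3 - 4 = -7$)
$w{\left(R \right)} = \left(12 + R\right) \left(R - \frac{14}{R}\right)$ ($w{\left(R \right)} = \left(R + 12\right) \left(R - \frac{14}{R}\right) = \left(12 + R\right) \left(R - \frac{14}{R}\right)$)
$- 19 \left(138 + w{\left(u \right)}\right) = - 19 \left(138 + \left(-14 + \left(-7\right)^{2} - \frac{168}{-7} + 12 \left(-7\right)\right)\right) = - 19 \left(138 - 25\right) = \left(-19\right) 113 = -2147$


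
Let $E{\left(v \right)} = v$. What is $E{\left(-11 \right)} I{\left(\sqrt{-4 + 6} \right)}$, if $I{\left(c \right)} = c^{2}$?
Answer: $-22$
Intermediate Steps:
$E{\left(-11 \right)} I{\left(\sqrt{-4 + 6} \right)} = - 11 \left(\sqrt{-4 + 6}\right)^{2} = - 11 \left(\sqrt{2}\right)^{2} = \left(-11\right) 2 = -22$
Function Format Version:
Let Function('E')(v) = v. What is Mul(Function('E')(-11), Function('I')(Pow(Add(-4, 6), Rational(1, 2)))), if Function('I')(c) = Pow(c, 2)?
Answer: -22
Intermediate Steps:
Mul(Function('E')(-11), Function('I')(Pow(Add(-4, 6), Rational(1, 2)))) = Mul(-11, Pow(Pow(Add(-4, 6), Rational(1, 2)), 2)) = Mul(-11, Pow(Pow(2, Rational(1, 2)), 2)) = Mul(-11, 2) = -22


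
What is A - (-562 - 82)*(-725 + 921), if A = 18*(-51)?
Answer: 125306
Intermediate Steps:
A = -918
A - (-562 - 82)*(-725 + 921) = -918 - (-562 - 82)*(-725 + 921) = -918 - (-644)*196 = -918 - 1*(-126224) = -918 + 126224 = 125306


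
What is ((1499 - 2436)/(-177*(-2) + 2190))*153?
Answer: -47787/848 ≈ -56.353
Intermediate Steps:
((1499 - 2436)/(-177*(-2) + 2190))*153 = -937/(354 + 2190)*153 = -937/2544*153 = -47787/848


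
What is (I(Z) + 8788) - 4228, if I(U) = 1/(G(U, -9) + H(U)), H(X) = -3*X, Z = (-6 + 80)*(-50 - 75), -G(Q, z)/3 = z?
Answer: 126663121/27777 ≈ 4560.0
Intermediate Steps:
G(Q, z) = -3*z
Z = -9250 (Z = 74*(-125) = -9250)
I(U) = 1/(27 - 3*U) (I(U) = 1/(-3*(-9) - 3*U) = 1/(27 - 3*U))
(I(Z) + 8788) - 4228 = (-1/(-27 + 3*(-9250)) + 8788) - 4228 = (-1/(-27 - 27750) + 8788) - 4228 = (-1/(-27777) + 8788) - 4228 = (-1*(-1/27777) + 8788) - 4228 = (1/27777 + 8788) - 4228 = 244104277/27777 - 4228 = 126663121/27777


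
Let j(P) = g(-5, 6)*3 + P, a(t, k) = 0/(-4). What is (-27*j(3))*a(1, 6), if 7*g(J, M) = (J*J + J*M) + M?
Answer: 0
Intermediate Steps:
a(t, k) = 0 (a(t, k) = 0*(-1/4) = 0)
g(J, M) = M/7 + J**2/7 + J*M/7 (g(J, M) = ((J*J + J*M) + M)/7 = ((J**2 + J*M) + M)/7 = (M + J**2 + J*M)/7 = M/7 + J**2/7 + J*M/7)
j(P) = 3/7 + P (j(P) = ((1/7)*6 + (1/7)*(-5)**2 + (1/7)*(-5)*6)*3 + P = (6/7 + (1/7)*25 - 30/7)*3 + P = (6/7 + 25/7 - 30/7)*3 + P = (1/7)*3 + P = 3/7 + P)
(-27*j(3))*a(1, 6) = -27*(3/7 + 3)*0 = -27*24/7*0 = -648/7*0 = 0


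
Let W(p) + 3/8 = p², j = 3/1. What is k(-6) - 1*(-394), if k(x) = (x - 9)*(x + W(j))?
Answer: 2837/8 ≈ 354.63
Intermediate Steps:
j = 3 (j = 3*1 = 3)
W(p) = -3/8 + p²
k(x) = (-9 + x)*(69/8 + x) (k(x) = (x - 9)*(x + (-3/8 + 3²)) = (-9 + x)*(x + (-3/8 + 9)) = (-9 + x)*(x + 69/8) = (-9 + x)*(69/8 + x))
k(-6) - 1*(-394) = (-621/8 + (-6)² - 3/8*(-6)) - 1*(-394) = (-621/8 + 36 + 9/4) + 394 = -315/8 + 394 = 2837/8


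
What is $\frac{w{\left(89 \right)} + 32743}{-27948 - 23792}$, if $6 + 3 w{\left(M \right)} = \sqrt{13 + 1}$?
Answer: $- \frac{32741}{51740} - \frac{\sqrt{14}}{155220} \approx -0.63282$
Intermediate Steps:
$w{\left(M \right)} = -2 + \frac{\sqrt{14}}{3}$ ($w{\left(M \right)} = -2 + \frac{\sqrt{13 + 1}}{3} = -2 + \frac{\sqrt{14}}{3}$)
$\frac{w{\left(89 \right)} + 32743}{-27948 - 23792} = \frac{\left(-2 + \frac{\sqrt{14}}{3}\right) + 32743}{-27948 - 23792} = \frac{32741 + \frac{\sqrt{14}}{3}}{-51740} = \left(32741 + \frac{\sqrt{14}}{3}\right) \left(- \frac{1}{51740}\right) = - \frac{32741}{51740} - \frac{\sqrt{14}}{155220}$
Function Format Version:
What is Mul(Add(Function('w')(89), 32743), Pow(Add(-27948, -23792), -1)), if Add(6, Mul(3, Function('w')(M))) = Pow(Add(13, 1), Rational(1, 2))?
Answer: Add(Rational(-32741, 51740), Mul(Rational(-1, 155220), Pow(14, Rational(1, 2)))) ≈ -0.63282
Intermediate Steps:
Function('w')(M) = Add(-2, Mul(Rational(1, 3), Pow(14, Rational(1, 2)))) (Function('w')(M) = Add(-2, Mul(Rational(1, 3), Pow(Add(13, 1), Rational(1, 2)))) = Add(-2, Mul(Rational(1, 3), Pow(14, Rational(1, 2)))))
Mul(Add(Function('w')(89), 32743), Pow(Add(-27948, -23792), -1)) = Mul(Add(Add(-2, Mul(Rational(1, 3), Pow(14, Rational(1, 2)))), 32743), Pow(Add(-27948, -23792), -1)) = Mul(Add(32741, Mul(Rational(1, 3), Pow(14, Rational(1, 2)))), Pow(-51740, -1)) = Mul(Add(32741, Mul(Rational(1, 3), Pow(14, Rational(1, 2)))), Rational(-1, 51740)) = Add(Rational(-32741, 51740), Mul(Rational(-1, 155220), Pow(14, Rational(1, 2))))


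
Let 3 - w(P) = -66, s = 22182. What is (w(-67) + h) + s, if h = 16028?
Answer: 38279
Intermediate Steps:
w(P) = 69 (w(P) = 3 - 1*(-66) = 3 + 66 = 69)
(w(-67) + h) + s = (69 + 16028) + 22182 = 16097 + 22182 = 38279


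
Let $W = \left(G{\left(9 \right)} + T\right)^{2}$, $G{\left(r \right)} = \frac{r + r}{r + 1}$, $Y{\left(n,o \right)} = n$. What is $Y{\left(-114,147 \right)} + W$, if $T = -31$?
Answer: $\frac{18466}{25} \approx 738.64$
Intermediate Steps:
$G{\left(r \right)} = \frac{2 r}{1 + r}$
$W = \frac{21316}{25}$ ($W = \left(2 \cdot 9 \frac{1}{1 + 9} - 31\right)^{2} = \left(2 \cdot 9 \cdot \frac{1}{10} - 31\right)^{2} = \left(\frac{9}{5} - 31\right)^{2} = \left(- \frac{146}{5}\right)^{2} = \frac{21316}{25} \approx 852.64$)
$Y{\left(-114,147 \right)} + W = -114 + \frac{21316}{25} = \frac{18466}{25}$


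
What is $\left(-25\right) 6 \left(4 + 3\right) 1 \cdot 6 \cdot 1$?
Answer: $-6300$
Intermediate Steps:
$\left(-25\right) 6 \left(4 + 3\right) 1 \cdot 6 \cdot 1 = - 150 \cdot 7 \cdot 6 \cdot 1 = - 150 \cdot 7 \cdot 6 = \left(-150\right) 42 = -6300$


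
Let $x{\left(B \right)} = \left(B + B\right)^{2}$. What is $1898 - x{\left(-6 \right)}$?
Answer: $1754$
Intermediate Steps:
$x{\left(B \right)} = 4 B^{2}$ ($x{\left(B \right)} = \left(2 B\right)^{2} = 4 B^{2}$)
$1898 - x{\left(-6 \right)} = 1898 - 4 \left(-6\right)^{2} = 1898 - 4 \cdot 36 = 1898 - 144 = 1754$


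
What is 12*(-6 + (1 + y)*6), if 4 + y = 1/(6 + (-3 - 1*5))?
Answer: -324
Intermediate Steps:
y = -9/2 (y = -4 + 1/(6 + (-3 - 1*5)) = -4 + 1/(6 + (-3 - 5)) = -4 + 1/(6 - 8) = -4 + 1/(-2) = -4 - 1/2 = -9/2 ≈ -4.5000)
12*(-6 + (1 + y)*6) = 12*(-6 + (1 - 9/2)*6) = 12*(-6 - 7/2*6) = 12*(-6 - 21) = 12*(-27) = -324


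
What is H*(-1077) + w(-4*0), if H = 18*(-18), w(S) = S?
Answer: 348948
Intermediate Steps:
H = -324
H*(-1077) + w(-4*0) = -324*(-1077) - 4*0 = 348948 + 0 = 348948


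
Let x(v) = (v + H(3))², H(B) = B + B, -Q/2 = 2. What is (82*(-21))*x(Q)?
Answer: -6888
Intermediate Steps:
Q = -4 (Q = -2*2 = -4)
H(B) = 2*B
x(v) = (6 + v)² (x(v) = (v + 2*3)² = (v + 6)² = (6 + v)²)
(82*(-21))*x(Q) = (82*(-21))*(6 - 4)² = -1722*2² = -1722*4 = -6888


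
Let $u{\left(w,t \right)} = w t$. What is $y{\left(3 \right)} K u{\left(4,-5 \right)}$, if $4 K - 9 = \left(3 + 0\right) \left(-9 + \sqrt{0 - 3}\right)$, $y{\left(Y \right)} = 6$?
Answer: $540 - 90 i \sqrt{3} \approx 540.0 - 155.88 i$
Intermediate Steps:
$u{\left(w,t \right)} = t w$
$K = - \frac{9}{2} + \frac{3 i \sqrt{3}}{4}$ ($K = \frac{9}{4} + \frac{\left(3 + 0\right) \left(-9 + \sqrt{0 - 3}\right)}{4} = \frac{9}{4} + \frac{3 \left(-9 + \sqrt{-3}\right)}{4} = \frac{9}{4} + \frac{3 \left(-9 + i \sqrt{3}\right)}{4} = \frac{9}{4} + \frac{-27 + 3 i \sqrt{3}}{4} = \frac{9}{4} - \left(\frac{27}{4} - \frac{3 i \sqrt{3}}{4}\right) = - \frac{9}{2} + \frac{3 i \sqrt{3}}{4} \approx -4.5 + 1.299 i$)
$y{\left(3 \right)} K u{\left(4,-5 \right)} = 6 \left(- \frac{9}{2} + \frac{3 i \sqrt{3}}{4}\right) \left(\left(-5\right) 4\right) = \left(-27 + \frac{9 i \sqrt{3}}{2}\right) \left(-20\right) = 540 - 90 i \sqrt{3}$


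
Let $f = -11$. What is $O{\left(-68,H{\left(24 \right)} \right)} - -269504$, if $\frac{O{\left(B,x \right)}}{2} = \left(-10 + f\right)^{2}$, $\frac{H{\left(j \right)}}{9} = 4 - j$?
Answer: $270386$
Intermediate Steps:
$H{\left(j \right)} = 36 - 9 j$ ($H{\left(j \right)} = 9 \left(4 - j\right) = 36 - 9 j$)
$O{\left(B,x \right)} = 882$ ($O{\left(B,x \right)} = 2 \left(-10 - 11\right)^{2} = 2 \left(-21\right)^{2} = 2 \cdot 441 = 882$)
$O{\left(-68,H{\left(24 \right)} \right)} - -269504 = 882 - -269504 = 882 + 269504 = 270386$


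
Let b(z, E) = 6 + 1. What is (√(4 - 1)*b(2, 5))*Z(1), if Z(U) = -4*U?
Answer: -28*√3 ≈ -48.497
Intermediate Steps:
b(z, E) = 7
(√(4 - 1)*b(2, 5))*Z(1) = (√(4 - 1)*7)*(-4*1) = (√3*7)*(-4) = (7*√3)*(-4) = -28*√3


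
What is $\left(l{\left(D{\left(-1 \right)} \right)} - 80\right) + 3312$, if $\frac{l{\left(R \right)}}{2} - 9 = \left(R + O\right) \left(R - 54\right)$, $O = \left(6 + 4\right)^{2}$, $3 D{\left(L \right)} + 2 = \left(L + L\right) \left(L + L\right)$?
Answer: $- \frac{67390}{9} \approx -7487.8$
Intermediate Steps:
$D{\left(L \right)} = - \frac{2}{3} + \frac{4 L^{2}}{3}$ ($D{\left(L \right)} = - \frac{2}{3} + \frac{\left(L + L\right) \left(L + L\right)}{3} = - \frac{2}{3} + \frac{2 L 2 L}{3} = - \frac{2}{3} + \frac{4 L^{2}}{3}$)
$O = 100$ ($O = 10^{2} = 100$)
$l{\left(R \right)} = 18 + 2 \left(-54 + R\right) \left(100 + R\right)$ ($l{\left(R \right)} = 18 + 2 \left(R + 100\right) \left(R - 54\right) = 18 + 2 \left(100 + R\right) \left(-54 + R\right) = 18 + 2 \left(-54 + R\right) \left(100 + R\right)$)
$\left(l{\left(D{\left(-1 \right)} \right)} - 80\right) + 3312 = \left(\left(-10782 + 2 \left(- \frac{2}{3} + \frac{4 \left(-1\right)^{2}}{3}\right)^{2} + 92 \left(- \frac{2}{3} + \frac{4 \left(-1\right)^{2}}{3}\right)\right) - 80\right) + 3312 = \left(\left(-10782 + 2 \left(- \frac{2}{3} + \frac{4}{3} \cdot 1\right)^{2} + 92 \left(- \frac{2}{3} + \frac{4}{3} \cdot 1\right)\right) - 80\right) + 3312 = \left(\left(-10782 + 2 \left(- \frac{2}{3} + \frac{4}{3}\right)^{2} + 92 \left(- \frac{2}{3} + \frac{4}{3}\right)\right) - 80\right) + 3312 = \left(\left(-10782 + 2 \left(\frac{2}{3}\right)^{2} + 92 \cdot \frac{2}{3}\right) - 80\right) + 3312 = \left(\left(-10782 + 2 \cdot \frac{4}{9} + \frac{184}{3}\right) - 80\right) + 3312 = \left(\left(-10782 + \frac{8}{9} + \frac{184}{3}\right) - 80\right) + 3312 = \left(- \frac{96478}{9} - 80\right) + 3312 = - \frac{97198}{9} + 3312 = - \frac{67390}{9}$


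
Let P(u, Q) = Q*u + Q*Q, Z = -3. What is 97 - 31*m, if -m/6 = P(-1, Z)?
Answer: 2329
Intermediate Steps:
P(u, Q) = Q² + Q*u (P(u, Q) = Q*u + Q² = Q² + Q*u)
m = -72 (m = -(-18)*(-3 - 1) = -(-18)*(-4) = -6*12 = -72)
97 - 31*m = 97 - 31*(-72) = 97 + 2232 = 2329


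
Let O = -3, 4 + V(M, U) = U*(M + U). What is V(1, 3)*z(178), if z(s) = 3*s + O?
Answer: 4248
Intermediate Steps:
V(M, U) = -4 + U*(M + U)
z(s) = -3 + 3*s (z(s) = 3*s - 3 = -3 + 3*s)
V(1, 3)*z(178) = (-4 + 3² + 1*3)*(-3 + 3*178) = (-4 + 9 + 3)*(-3 + 534) = 8*531 = 4248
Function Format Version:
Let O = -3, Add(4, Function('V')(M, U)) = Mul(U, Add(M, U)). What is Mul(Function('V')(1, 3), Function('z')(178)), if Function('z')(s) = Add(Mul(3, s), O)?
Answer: 4248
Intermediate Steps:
Function('V')(M, U) = Add(-4, Mul(U, Add(M, U)))
Function('z')(s) = Add(-3, Mul(3, s)) (Function('z')(s) = Add(Mul(3, s), -3) = Add(-3, Mul(3, s)))
Mul(Function('V')(1, 3), Function('z')(178)) = Mul(Add(-4, Pow(3, 2), Mul(1, 3)), Add(-3, Mul(3, 178))) = Mul(Add(-4, 9, 3), Add(-3, 534)) = Mul(8, 531) = 4248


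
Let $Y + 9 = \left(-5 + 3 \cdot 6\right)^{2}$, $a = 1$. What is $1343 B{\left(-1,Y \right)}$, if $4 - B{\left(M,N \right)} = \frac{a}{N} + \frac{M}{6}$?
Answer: $\frac{2681971}{480} \approx 5587.4$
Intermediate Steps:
$Y = 160$ ($Y = -9 + \left(-5 + 3 \cdot 6\right)^{2} = -9 + \left(-5 + 18\right)^{2} = -9 + 13^{2} = -9 + 169 = 160$)
$B{\left(M,N \right)} = 4 - \frac{1}{N} - \frac{M}{6}$ ($B{\left(M,N \right)} = 4 - \left(1 \frac{1}{N} + \frac{M}{6}\right) = 4 - \left(\frac{1}{N} + M \frac{1}{6}\right) = 4 - \left(\frac{1}{N} + \frac{M}{6}\right) = 4 - \frac{1}{N} - \frac{M}{6}$)
$1343 B{\left(-1,Y \right)} = 1343 \left(4 - \frac{1}{160} - - \frac{1}{6}\right) = 1343 \left(4 - \frac{1}{160} + \frac{1}{6}\right) = 1343 \cdot \frac{1997}{480} = \frac{2681971}{480}$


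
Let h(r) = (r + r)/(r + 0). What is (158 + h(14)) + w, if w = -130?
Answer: 30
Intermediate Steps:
h(r) = 2 (h(r) = (2*r)/r = 2)
(158 + h(14)) + w = (158 + 2) - 130 = 160 - 130 = 30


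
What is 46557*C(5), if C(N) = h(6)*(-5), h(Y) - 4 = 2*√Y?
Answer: -931140 - 465570*√6 ≈ -2.0715e+6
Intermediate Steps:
h(Y) = 4 + 2*√Y
C(N) = -20 - 10*√6 (C(N) = (4 + 2*√6)*(-5) = -20 - 10*√6)
46557*C(5) = 46557*(-20 - 10*√6) = -931140 - 465570*√6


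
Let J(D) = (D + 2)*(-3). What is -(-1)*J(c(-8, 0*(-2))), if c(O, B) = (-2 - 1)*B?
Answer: -6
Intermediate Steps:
c(O, B) = -3*B
J(D) = -6 - 3*D (J(D) = (2 + D)*(-3) = -6 - 3*D)
-(-1)*J(c(-8, 0*(-2))) = -(-1)*(-6 - (-9)*0*(-2)) = -(-1)*(-6 - (-9)*0) = -(-1)*(-6 - 3*0) = -(-1)*(-6 + 0) = -(-1)*(-6) = -1*6 = -6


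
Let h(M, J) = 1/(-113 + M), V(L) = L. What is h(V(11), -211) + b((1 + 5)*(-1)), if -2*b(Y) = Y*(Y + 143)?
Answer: 41921/102 ≈ 410.99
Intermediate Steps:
b(Y) = -Y*(143 + Y)/2 (b(Y) = -Y*(Y + 143)/2 = -Y*(143 + Y)/2)
h(V(11), -211) + b((1 + 5)*(-1)) = 1/(-113 + 11) - (1 + 5)*(-1)*(143 + (1 + 5)*(-1))/2 = 1/(-102) - 6*(-1)*(143 + 6*(-1))/2 = -1/102 - ½*(-6)*(143 - 6) = -1/102 - ½*(-6)*137 = -1/102 + 411 = 41921/102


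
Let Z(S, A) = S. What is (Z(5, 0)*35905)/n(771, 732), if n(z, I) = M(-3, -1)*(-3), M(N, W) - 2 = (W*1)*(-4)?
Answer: -179525/18 ≈ -9973.6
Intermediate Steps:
M(N, W) = 2 - 4*W (M(N, W) = 2 + (W*1)*(-4) = 2 + W*(-4) = 2 - 4*W)
n(z, I) = -18 (n(z, I) = (2 - 4*(-1))*(-3) = (2 + 4)*(-3) = 6*(-3) = -18)
(Z(5, 0)*35905)/n(771, 732) = (5*35905)/(-18) = 179525*(-1/18) = -179525/18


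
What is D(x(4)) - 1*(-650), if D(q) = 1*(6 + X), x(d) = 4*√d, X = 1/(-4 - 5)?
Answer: 5903/9 ≈ 655.89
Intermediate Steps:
X = -⅑ (X = 1/(-9) = -⅑ ≈ -0.11111)
D(q) = 53/9 (D(q) = 1*(6 - ⅑) = 1*(53/9) = 53/9)
D(x(4)) - 1*(-650) = 53/9 - 1*(-650) = 53/9 + 650 = 5903/9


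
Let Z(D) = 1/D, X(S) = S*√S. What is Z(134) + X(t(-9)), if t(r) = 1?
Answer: 135/134 ≈ 1.0075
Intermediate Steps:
X(S) = S^(3/2)
Z(134) + X(t(-9)) = 1/134 + 1^(3/2) = 1/134 + 1 = 135/134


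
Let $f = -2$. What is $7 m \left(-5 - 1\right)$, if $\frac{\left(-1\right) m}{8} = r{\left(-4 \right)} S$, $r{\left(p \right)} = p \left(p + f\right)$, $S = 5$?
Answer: $40320$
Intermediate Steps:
$r{\left(p \right)} = p \left(-2 + p\right)$ ($r{\left(p \right)} = p \left(p - 2\right) = p \left(-2 + p\right)$)
$m = -960$ ($m = - 8 - 4 \left(-2 - 4\right) 5 = - 8 \left(-4\right) \left(-6\right) 5 = - 8 \cdot 24 \cdot 5 = \left(-8\right) 120 = -960$)
$7 m \left(-5 - 1\right) = 7 \left(-960\right) \left(-5 - 1\right) = \left(-6720\right) \left(-6\right) = 40320$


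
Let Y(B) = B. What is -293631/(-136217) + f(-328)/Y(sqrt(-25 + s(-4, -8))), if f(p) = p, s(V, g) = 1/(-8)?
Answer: 293631/136217 + 656*I*sqrt(402)/201 ≈ 2.1556 + 65.437*I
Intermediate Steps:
s(V, g) = -1/8
-293631/(-136217) + f(-328)/Y(sqrt(-25 + s(-4, -8))) = -293631/(-136217) - 328/sqrt(-25 - 1/8) = -293631*(-1/136217) - 328*(-2*I*sqrt(402)/201) = 293631/136217 - 328*(-2*I*sqrt(402)/201) = 293631/136217 - (-656)*I*sqrt(402)/201 = 293631/136217 + 656*I*sqrt(402)/201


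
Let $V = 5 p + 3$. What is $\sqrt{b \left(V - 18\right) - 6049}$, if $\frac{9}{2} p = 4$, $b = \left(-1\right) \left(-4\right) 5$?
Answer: $\frac{i \sqrt{56341}}{3} \approx 79.121 i$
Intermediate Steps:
$b = 20$ ($b = 4 \cdot 5 = 20$)
$p = \frac{8}{9}$ ($p = \frac{2}{9} \cdot 4 = \frac{8}{9} \approx 0.88889$)
$V = \frac{67}{9}$ ($V = 5 \cdot \frac{8}{9} + 3 = \frac{40}{9} + 3 = \frac{67}{9} \approx 7.4444$)
$\sqrt{b \left(V - 18\right) - 6049} = \sqrt{20 \left(\frac{67}{9} - 18\right) - 6049} = \sqrt{20 \left(- \frac{95}{9}\right) - 6049} = \sqrt{- \frac{1900}{9} - 6049} = \sqrt{- \frac{56341}{9}} = \frac{i \sqrt{56341}}{3}$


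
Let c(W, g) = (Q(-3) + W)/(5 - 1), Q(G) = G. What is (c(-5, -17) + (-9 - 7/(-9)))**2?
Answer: 8464/81 ≈ 104.49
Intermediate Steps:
c(W, g) = -3/4 + W/4 (c(W, g) = (-3 + W)/(5 - 1) = (-3 + W)/4 = (-3 + W)*(1/4) = -3/4 + W/4)
(c(-5, -17) + (-9 - 7/(-9)))**2 = ((-3/4 + (1/4)*(-5)) + (-9 - 7/(-9)))**2 = ((-3/4 - 5/4) + (-9 - 7*(-1/9)))**2 = (-2 + (-9 + 7/9))**2 = (-2 - 74/9)**2 = (-92/9)**2 = 8464/81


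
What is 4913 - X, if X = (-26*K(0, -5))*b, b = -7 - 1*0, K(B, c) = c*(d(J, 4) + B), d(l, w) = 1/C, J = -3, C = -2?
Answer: 4458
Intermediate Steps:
d(l, w) = -½ (d(l, w) = 1/(-2) = 1*(-½) = -½)
K(B, c) = c*(-½ + B)
b = -7 (b = -7 + 0 = -7)
X = 455 (X = -(-130)*(-½ + 0)*(-7) = -(-130)*(-1)/2*(-7) = -26*5/2*(-7) = -65*(-7) = 455)
4913 - X = 4913 - 1*455 = 4913 - 455 = 4458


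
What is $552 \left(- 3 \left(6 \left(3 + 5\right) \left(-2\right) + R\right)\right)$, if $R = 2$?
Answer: $155664$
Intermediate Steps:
$552 \left(- 3 \left(6 \left(3 + 5\right) \left(-2\right) + R\right)\right) = 552 \left(- 3 \left(6 \left(3 + 5\right) \left(-2\right) + 2\right)\right) = 552 \left(- 3 \left(6 \cdot 8 \left(-2\right) + 2\right)\right) = 552 \left(- 3 \left(6 \left(-16\right) + 2\right)\right) = 552 \left(- 3 \left(-96 + 2\right)\right) = 552 \left(\left(-3\right) \left(-94\right)\right) = 552 \cdot 282 = 155664$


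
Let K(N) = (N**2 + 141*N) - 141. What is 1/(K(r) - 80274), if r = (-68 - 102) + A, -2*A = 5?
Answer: -4/299925 ≈ -1.3337e-5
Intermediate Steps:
A = -5/2 (A = -1/2*5 = -5/2 ≈ -2.5000)
r = -345/2 (r = (-68 - 102) - 5/2 = -170 - 5/2 = -345/2 ≈ -172.50)
K(N) = -141 + N**2 + 141*N
1/(K(r) - 80274) = 1/((-141 + (-345/2)**2 + 141*(-345/2)) - 80274) = 1/((-141 + 119025/4 - 48645/2) - 80274) = 1/(21171/4 - 80274) = 1/(-299925/4) = -4/299925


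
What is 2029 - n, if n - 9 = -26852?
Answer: 28872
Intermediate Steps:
n = -26843 (n = 9 - 26852 = -26843)
2029 - n = 2029 - 1*(-26843) = 2029 + 26843 = 28872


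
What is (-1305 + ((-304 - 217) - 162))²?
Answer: 3952144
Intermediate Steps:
(-1305 + ((-304 - 217) - 162))² = (-1305 + (-521 - 162))² = (-1305 - 683)² = (-1988)² = 3952144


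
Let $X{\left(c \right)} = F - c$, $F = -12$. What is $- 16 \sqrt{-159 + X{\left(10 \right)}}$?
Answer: $- 16 i \sqrt{181} \approx - 215.26 i$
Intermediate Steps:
$X{\left(c \right)} = -12 - c$
$- 16 \sqrt{-159 + X{\left(10 \right)}} = - 16 \sqrt{-159 - 22} = - 16 \sqrt{-181} = - 16 i \sqrt{181}$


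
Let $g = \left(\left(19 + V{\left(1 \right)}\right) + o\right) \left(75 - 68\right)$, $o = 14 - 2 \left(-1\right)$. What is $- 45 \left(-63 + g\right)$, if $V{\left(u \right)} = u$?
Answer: $-8505$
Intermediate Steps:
$o = 16$ ($o = 14 - -2 = 14 + 2 = 16$)
$g = 252$ ($g = \left(\left(19 + 1\right) + 16\right) \left(75 - 68\right) = \left(20 + 16\right) 7 = 36 \cdot 7 = 252$)
$- 45 \left(-63 + g\right) = - 45 \left(-63 + 252\right) = \left(-45\right) 189 = -8505$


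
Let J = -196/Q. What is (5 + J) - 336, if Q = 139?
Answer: -46205/139 ≈ -332.41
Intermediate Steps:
J = -196/139 ≈ -1.4101
(5 + J) - 336 = (5 - 196/139) - 336 = 499/139 - 336 = -46205/139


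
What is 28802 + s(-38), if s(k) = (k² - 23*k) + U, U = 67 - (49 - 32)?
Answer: 31170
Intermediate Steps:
U = 50 (U = 67 - 1*17 = 67 - 17 = 50)
s(k) = 50 + k² - 23*k (s(k) = (k² - 23*k) + 50 = 50 + k² - 23*k)
28802 + s(-38) = 28802 + (50 + (-38)² - 23*(-38)) = 28802 + (50 + 1444 + 874) = 28802 + 2368 = 31170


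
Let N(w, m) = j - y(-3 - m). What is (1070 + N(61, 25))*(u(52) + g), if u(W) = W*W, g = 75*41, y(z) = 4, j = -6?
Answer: 6125740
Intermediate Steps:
N(w, m) = -10 (N(w, m) = -6 - 1*4 = -6 - 4 = -10)
g = 3075
u(W) = W**2
(1070 + N(61, 25))*(u(52) + g) = (1070 - 10)*(52**2 + 3075) = 1060*(2704 + 3075) = 1060*5779 = 6125740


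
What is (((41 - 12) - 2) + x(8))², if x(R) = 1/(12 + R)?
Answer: 292681/400 ≈ 731.70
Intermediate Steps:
(((41 - 12) - 2) + x(8))² = (((41 - 12) - 2) + 1/(12 + 8))² = ((29 - 2) + 1/20)² = (27 + 1/20)² = (541/20)² = 292681/400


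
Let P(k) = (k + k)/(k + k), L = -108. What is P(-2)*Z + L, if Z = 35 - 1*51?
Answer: -124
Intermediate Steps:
Z = -16 (Z = 35 - 51 = -16)
P(k) = 1 (P(k) = (2*k)/((2*k)) = (2*k)*(1/(2*k)) = 1)
P(-2)*Z + L = 1*(-16) - 108 = -16 - 108 = -124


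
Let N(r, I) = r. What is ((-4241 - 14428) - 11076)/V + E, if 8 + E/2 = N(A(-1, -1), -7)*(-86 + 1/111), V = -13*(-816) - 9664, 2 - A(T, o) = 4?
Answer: 31063681/104784 ≈ 296.45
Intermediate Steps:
A(T, o) = -2 (A(T, o) = 2 - 1*4 = 2 - 4 = -2)
V = 944 (V = 10608 - 9664 = 944)
E = 36404/111 (E = -16 + 2*(-2*(-86 + 1/111)) = -16 + 2*(-2*(-9545/111)) = -16 + 2*(19090/111) = -16 + 38180/111 = 36404/111 ≈ 327.96)
((-4241 - 14428) - 11076)/V + E = ((-4241 - 14428) - 11076)/944 + 36404/111 = (-18669 - 11076)*(1/944) + 36404/111 = -29745*1/944 + 36404/111 = -29745/944 + 36404/111 = 31063681/104784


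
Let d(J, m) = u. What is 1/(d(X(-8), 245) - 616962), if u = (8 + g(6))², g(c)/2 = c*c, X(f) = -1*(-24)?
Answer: -1/610562 ≈ -1.6378e-6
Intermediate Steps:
X(f) = 24
g(c) = 2*c² (g(c) = 2*(c*c) = 2*c²)
u = 6400 (u = (8 + 2*6²)² = (8 + 2*36)² = (8 + 72)² = 80² = 6400)
d(J, m) = 6400
1/(d(X(-8), 245) - 616962) = 1/(6400 - 616962) = 1/(-610562) = -1/610562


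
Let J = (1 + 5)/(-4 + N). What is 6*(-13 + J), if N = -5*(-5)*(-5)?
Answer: -3366/43 ≈ -78.279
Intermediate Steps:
N = -125 (N = 25*(-5) = -125)
J = -2/43 (J = (1 + 5)/(-4 - 125) = 6/(-129) = 6*(-1/129) = -2/43 ≈ -0.046512)
6*(-13 + J) = 6*(-13 - 2/43) = 6*(-561/43) = -3366/43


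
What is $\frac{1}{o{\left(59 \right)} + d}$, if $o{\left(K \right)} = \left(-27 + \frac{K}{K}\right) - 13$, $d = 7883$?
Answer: $\frac{1}{7844} \approx 0.00012749$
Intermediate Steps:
$o{\left(K \right)} = -39$ ($o{\left(K \right)} = \left(-27 + 1\right) - 13 = -26 - 13 = -39$)
$\frac{1}{o{\left(59 \right)} + d} = \frac{1}{-39 + 7883} = \frac{1}{7844}$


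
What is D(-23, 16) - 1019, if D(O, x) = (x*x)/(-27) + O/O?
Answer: -27742/27 ≈ -1027.5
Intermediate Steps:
D(O, x) = 1 - x²/27 (D(O, x) = x²*(-1/27) + 1 = -x²/27 + 1 = 1 - x²/27)
D(-23, 16) - 1019 = (1 - 1/27*16²) - 1019 = (1 - 1/27*256) - 1019 = (1 - 256/27) - 1019 = -229/27 - 1019 = -27742/27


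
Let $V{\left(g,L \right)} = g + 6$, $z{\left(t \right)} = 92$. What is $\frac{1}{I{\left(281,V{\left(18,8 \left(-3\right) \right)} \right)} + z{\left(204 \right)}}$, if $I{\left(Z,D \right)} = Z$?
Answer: $\frac{1}{373} \approx 0.002681$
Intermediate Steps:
$V{\left(g,L \right)} = 6 + g$
$\frac{1}{I{\left(281,V{\left(18,8 \left(-3\right) \right)} \right)} + z{\left(204 \right)}} = \frac{1}{281 + 92} = \frac{1}{373}$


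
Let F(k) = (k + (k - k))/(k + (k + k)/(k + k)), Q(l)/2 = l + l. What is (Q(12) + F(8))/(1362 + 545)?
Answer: 440/17163 ≈ 0.025637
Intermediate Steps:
Q(l) = 4*l (Q(l) = 2*(l + l) = 2*(2*l) = 4*l)
F(k) = k/(1 + k) (F(k) = (k + 0)/(k + (2*k)/((2*k))) = k/(k + (2*k)*(1/(2*k))) = k/(k + 1) = k/(1 + k))
(Q(12) + F(8))/(1362 + 545) = (4*12 + 8/(1 + 8))/(1362 + 545) = (48 + 8/9)/1907 = (1/1907)*(440/9) = 440/17163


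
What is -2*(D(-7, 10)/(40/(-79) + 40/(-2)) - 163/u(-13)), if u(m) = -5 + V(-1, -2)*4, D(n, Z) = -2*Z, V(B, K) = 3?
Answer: 25300/567 ≈ 44.621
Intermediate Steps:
u(m) = 7 (u(m) = -5 + 3*4 = -5 + 12 = 7)
-2*(D(-7, 10)/(40/(-79) + 40/(-2)) - 163/u(-13)) = -2*((-2*10)/(40/(-79) + 40/(-2)) - 163/7) = -2*(-20/(40*(-1/79) + 40*(-½)) - 163*⅐) = -2*(-20/(-40/79 - 20) - 163/7) = -2*(-20/(-1620/79) - 163/7) = -2*(-20*(-79/1620) - 163/7) = -2*(79/81 - 163/7) = -2*(-12650/567) = 25300/567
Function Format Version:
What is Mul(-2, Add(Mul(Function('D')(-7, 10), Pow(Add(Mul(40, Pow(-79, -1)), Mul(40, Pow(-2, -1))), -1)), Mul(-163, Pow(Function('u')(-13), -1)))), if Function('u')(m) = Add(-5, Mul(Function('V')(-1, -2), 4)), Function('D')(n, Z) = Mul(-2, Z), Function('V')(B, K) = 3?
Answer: Rational(25300, 567) ≈ 44.621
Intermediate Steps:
Function('u')(m) = 7 (Function('u')(m) = Add(-5, Mul(3, 4)) = Add(-5, 12) = 7)
Mul(-2, Add(Mul(Function('D')(-7, 10), Pow(Add(Mul(40, Pow(-79, -1)), Mul(40, Pow(-2, -1))), -1)), Mul(-163, Pow(Function('u')(-13), -1)))) = Mul(-2, Add(Mul(Mul(-2, 10), Pow(Add(Mul(40, Pow(-79, -1)), Mul(40, Pow(-2, -1))), -1)), Mul(-163, Pow(7, -1)))) = Mul(-2, Add(Mul(-20, Pow(Add(Mul(40, Rational(-1, 79)), Mul(40, Rational(-1, 2))), -1)), Mul(-163, Rational(1, 7)))) = Mul(-2, Add(Mul(-20, Pow(Add(Rational(-40, 79), -20), -1)), Rational(-163, 7))) = Mul(-2, Add(Mul(-20, Pow(Rational(-1620, 79), -1)), Rational(-163, 7))) = Mul(-2, Add(Mul(-20, Rational(-79, 1620)), Rational(-163, 7))) = Mul(-2, Add(Rational(79, 81), Rational(-163, 7))) = Mul(-2, Rational(-12650, 567)) = Rational(25300, 567)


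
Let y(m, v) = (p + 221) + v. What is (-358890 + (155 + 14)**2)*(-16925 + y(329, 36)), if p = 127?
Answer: 5463971989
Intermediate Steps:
y(m, v) = 348 + v (y(m, v) = (127 + 221) + v = 348 + v)
(-358890 + (155 + 14)**2)*(-16925 + y(329, 36)) = (-358890 + (155 + 14)**2)*(-16925 + (348 + 36)) = (-358890 + 169**2)*(-16925 + 384) = (-358890 + 28561)*(-16541) = -330329*(-16541) = 5463971989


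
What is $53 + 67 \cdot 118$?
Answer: $7959$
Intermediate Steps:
$53 + 67 \cdot 118 = 53 + 7906 = 7959$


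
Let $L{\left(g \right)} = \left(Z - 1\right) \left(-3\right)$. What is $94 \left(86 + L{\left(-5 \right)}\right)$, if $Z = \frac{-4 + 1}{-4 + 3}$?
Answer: $7520$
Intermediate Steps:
$Z = 3$ ($Z = - \frac{3}{-1} = \left(-3\right) \left(-1\right) = 3$)
$L{\left(g \right)} = -6$ ($L{\left(g \right)} = \left(3 - 1\right) \left(-3\right) = 2 \left(-3\right) = -6$)
$94 \left(86 + L{\left(-5 \right)}\right) = 94 \left(86 - 6\right) = 94 \cdot 80 = 7520$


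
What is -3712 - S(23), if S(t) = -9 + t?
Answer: -3726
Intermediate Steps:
-3712 - S(23) = -3712 - (-9 + 23) = -3712 - 1*14 = -3712 - 14 = -3726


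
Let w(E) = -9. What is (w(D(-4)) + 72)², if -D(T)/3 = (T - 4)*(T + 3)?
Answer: 3969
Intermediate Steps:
D(T) = -3*(-4 + T)*(3 + T) (D(T) = -3*(T - 4)*(T + 3) = -3*(-4 + T)*(3 + T))
(w(D(-4)) + 72)² = (-9 + 72)² = 63² = 3969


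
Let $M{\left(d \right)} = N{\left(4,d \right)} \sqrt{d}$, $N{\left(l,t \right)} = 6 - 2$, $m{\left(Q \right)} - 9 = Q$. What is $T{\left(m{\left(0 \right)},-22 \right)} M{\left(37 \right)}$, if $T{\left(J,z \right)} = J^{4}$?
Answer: $26244 \sqrt{37} \approx 1.5964 \cdot 10^{5}$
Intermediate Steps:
$m{\left(Q \right)} = 9 + Q$
$N{\left(l,t \right)} = 4$ ($N{\left(l,t \right)} = 6 - 2 = 4$)
$M{\left(d \right)} = 4 \sqrt{d}$
$T{\left(m{\left(0 \right)},-22 \right)} M{\left(37 \right)} = \left(9 + 0\right)^{4} \cdot 4 \sqrt{37} = 9^{4} \cdot 4 \sqrt{37} = 6561 \cdot 4 \sqrt{37} = 26244 \sqrt{37}$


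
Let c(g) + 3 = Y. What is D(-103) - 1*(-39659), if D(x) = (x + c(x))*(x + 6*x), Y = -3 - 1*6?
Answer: 122574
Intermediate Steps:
Y = -9 (Y = -3 - 6 = -9)
c(g) = -12 (c(g) = -3 - 9 = -12)
D(x) = 7*x*(-12 + x) (D(x) = (x - 12)*(x + 6*x) = (-12 + x)*(7*x) = 7*x*(-12 + x))
D(-103) - 1*(-39659) = 7*(-103)*(-12 - 103) - 1*(-39659) = 7*(-103)*(-115) + 39659 = 82915 + 39659 = 122574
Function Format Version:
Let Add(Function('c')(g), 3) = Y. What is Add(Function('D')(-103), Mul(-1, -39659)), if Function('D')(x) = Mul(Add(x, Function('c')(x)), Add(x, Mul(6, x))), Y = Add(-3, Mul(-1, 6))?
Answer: 122574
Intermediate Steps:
Y = -9 (Y = Add(-3, -6) = -9)
Function('c')(g) = -12 (Function('c')(g) = Add(-3, -9) = -12)
Function('D')(x) = Mul(7, x, Add(-12, x)) (Function('D')(x) = Mul(Add(x, -12), Add(x, Mul(6, x))) = Mul(Add(-12, x), Mul(7, x)) = Mul(7, x, Add(-12, x)))
Add(Function('D')(-103), Mul(-1, -39659)) = Add(Mul(7, -103, Add(-12, -103)), Mul(-1, -39659)) = Add(Mul(7, -103, -115), 39659) = Add(82915, 39659) = 122574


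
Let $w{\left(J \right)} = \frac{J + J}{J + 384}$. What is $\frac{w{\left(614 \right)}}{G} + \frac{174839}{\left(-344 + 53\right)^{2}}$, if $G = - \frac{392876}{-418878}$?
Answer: $\frac{14013883074172}{4150324286361} \approx 3.3766$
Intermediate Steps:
$G = \frac{196438}{209439}$ ($G = \left(-392876\right) \left(- \frac{1}{418878}\right) = \frac{196438}{209439} \approx 0.93792$)
$w{\left(J \right)} = \frac{2 J}{384 + J}$
$\frac{w{\left(614 \right)}}{G} + \frac{174839}{\left(-344 + 53\right)^{2}} = \frac{2 \cdot 614 \frac{1}{384 + 614}}{\frac{196438}{209439}} + \frac{174839}{\left(-344 + 53\right)^{2}} = 2 \cdot 614 \cdot \frac{1}{998} \cdot \frac{209439}{196438} + \frac{174839}{\left(-291\right)^{2}} = 2 \cdot 614 \cdot \frac{1}{998} \cdot \frac{209439}{196438} + \frac{174839}{84681} = \frac{614}{499} \cdot \frac{209439}{196438} + 174839 \cdot \frac{1}{84681} = \frac{64297773}{49011281} + \frac{174839}{84681} = \frac{14013883074172}{4150324286361}$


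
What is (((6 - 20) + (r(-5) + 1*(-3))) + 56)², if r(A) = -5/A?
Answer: 1600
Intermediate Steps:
(((6 - 20) + (r(-5) + 1*(-3))) + 56)² = (((6 - 20) + (-5/(-5) + 1*(-3))) + 56)² = ((-14 + (-5*(-⅕) - 3)) + 56)² = ((-14 + (1 - 3)) + 56)² = ((-14 - 2) + 56)² = (-16 + 56)² = 40² = 1600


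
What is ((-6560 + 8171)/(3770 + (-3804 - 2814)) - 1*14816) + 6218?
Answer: -24488715/2848 ≈ -8598.6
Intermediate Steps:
((-6560 + 8171)/(3770 + (-3804 - 2814)) - 1*14816) + 6218 = (1611/(3770 - 6618) - 14816) + 6218 = (1611/(-2848) - 14816) + 6218 = (1611*(-1/2848) - 14816) + 6218 = (-1611/2848 - 14816) + 6218 = -42197579/2848 + 6218 = -24488715/2848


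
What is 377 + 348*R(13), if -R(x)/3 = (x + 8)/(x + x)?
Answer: -6061/13 ≈ -466.23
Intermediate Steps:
R(x) = -3*(8 + x)/(2*x) (R(x) = -3*(x + 8)/(x + x) = -3*(8 + x)/(2*x))
377 + 348*R(13) = 377 + 348*(-3/2 - 12/13) = 377 + 348*(-63/26) = 377 - 10962/13 = -6061/13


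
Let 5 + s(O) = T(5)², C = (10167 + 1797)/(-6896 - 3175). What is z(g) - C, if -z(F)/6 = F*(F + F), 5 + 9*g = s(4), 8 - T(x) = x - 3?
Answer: -996628/10071 ≈ -98.960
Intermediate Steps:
T(x) = 11 - x (T(x) = 8 - (x - 3) = 8 - (-3 + x) = 8 + (3 - x) = 11 - x)
C = -3988/3357 (C = 11964/(-10071) = 11964*(-1/10071) = -3988/3357 ≈ -1.1880)
s(O) = 31 (s(O) = -5 + (11 - 1*5)² = -5 + (11 - 5)² = -5 + 6² = -5 + 36 = 31)
g = 26/9 (g = -5/9 + (⅑)*31 = -5/9 + 31/9 = 26/9 ≈ 2.8889)
z(F) = -12*F² (z(F) = -6*F*(F + F) = -6*F*2*F = -12*F²)
z(g) - C = -12*(26/9)² - 1*(-3988/3357) = -12*676/81 + 3988/3357 = -2704/27 + 3988/3357 = -996628/10071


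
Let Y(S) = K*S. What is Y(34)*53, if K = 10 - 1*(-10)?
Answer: 36040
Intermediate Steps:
K = 20 (K = 10 + 10 = 20)
Y(S) = 20*S
Y(34)*53 = (20*34)*53 = 680*53 = 36040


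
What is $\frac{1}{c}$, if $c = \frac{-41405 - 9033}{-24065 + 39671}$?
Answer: $- \frac{7803}{25219} \approx -0.30941$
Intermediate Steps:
$c = - \frac{25219}{7803}$ ($c = - \frac{50438}{15606} = \left(-50438\right) \frac{1}{15606} = - \frac{25219}{7803} \approx -3.232$)
$\frac{1}{c} = \frac{1}{- \frac{25219}{7803}} = - \frac{7803}{25219}$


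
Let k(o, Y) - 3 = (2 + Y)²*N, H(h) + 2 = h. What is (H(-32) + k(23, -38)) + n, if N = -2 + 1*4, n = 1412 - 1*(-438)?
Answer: 4411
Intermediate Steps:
H(h) = -2 + h
n = 1850 (n = 1412 + 438 = 1850)
N = 2 (N = -2 + 4 = 2)
k(o, Y) = 3 + 2*(2 + Y)² (k(o, Y) = 3 + (2 + Y)²*2 = 3 + 2*(2 + Y)²)
(H(-32) + k(23, -38)) + n = ((-2 - 32) + (3 + 2*(2 - 38)²)) + 1850 = (-34 + (3 + 2*(-36)²)) + 1850 = (-34 + (3 + 2*1296)) + 1850 = (-34 + (3 + 2592)) + 1850 = (-34 + 2595) + 1850 = 2561 + 1850 = 4411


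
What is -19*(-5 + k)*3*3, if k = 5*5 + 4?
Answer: -4104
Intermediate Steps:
k = 29 (k = 25 + 4 = 29)
-19*(-5 + k)*3*3 = -19*(-5 + 29)*3*3 = -456*9 = -19*216 = -4104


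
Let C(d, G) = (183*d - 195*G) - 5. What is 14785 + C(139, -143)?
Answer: 68102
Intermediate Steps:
C(d, G) = -5 - 195*G + 183*d (C(d, G) = (-195*G + 183*d) - 5 = -5 - 195*G + 183*d)
14785 + C(139, -143) = 14785 + (-5 - 195*(-143) + 183*139) = 14785 + (-5 + 27885 + 25437) = 14785 + 53317 = 68102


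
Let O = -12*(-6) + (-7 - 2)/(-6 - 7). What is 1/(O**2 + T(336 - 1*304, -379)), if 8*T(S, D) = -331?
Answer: 1352/7088261 ≈ 0.00019074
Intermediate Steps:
T(S, D) = -331/8 (T(S, D) = (1/8)*(-331) = -331/8)
O = 945/13 (O = 72 - 9/(-13) = 72 - 9*(-1/13) = 72 + 9/13 = 945/13 ≈ 72.692)
1/(O**2 + T(336 - 1*304, -379)) = 1/((945/13)**2 - 331/8) = 1/(893025/169 - 331/8) = 1/(7088261/1352) = 1352/7088261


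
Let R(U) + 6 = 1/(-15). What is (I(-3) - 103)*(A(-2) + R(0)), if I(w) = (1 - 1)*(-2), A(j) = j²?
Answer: 3193/15 ≈ 212.87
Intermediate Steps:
I(w) = 0 (I(w) = 0*(-2) = 0)
R(U) = -91/15 (R(U) = -6 + 1/(-15) = -6 - 1/15 = -91/15)
(I(-3) - 103)*(A(-2) + R(0)) = (0 - 103)*((-2)² - 91/15) = -103*(4 - 91/15) = -103*(-31/15) = 3193/15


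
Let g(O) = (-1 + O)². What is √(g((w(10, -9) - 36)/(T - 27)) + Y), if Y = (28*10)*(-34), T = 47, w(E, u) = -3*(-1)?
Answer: 3*I*√422799/20 ≈ 97.535*I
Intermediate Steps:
w(E, u) = 3
Y = -9520 (Y = 280*(-34) = -9520)
√(g((w(10, -9) - 36)/(T - 27)) + Y) = √((-1 + (3 - 36)/(47 - 27))² - 9520) = √((-1 - 33/20)² - 9520) = √((-53/20)² - 9520) = √(2809/400 - 9520) = √(-3805191/400) = 3*I*√422799/20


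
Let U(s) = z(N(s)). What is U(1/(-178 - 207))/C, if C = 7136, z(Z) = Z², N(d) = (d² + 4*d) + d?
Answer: 231361/9798910178750 ≈ 2.3611e-8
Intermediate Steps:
N(d) = d² + 5*d
U(s) = s²*(5 + s)² (U(s) = (s*(5 + s))² = s²*(5 + s)²)
U(1/(-178 - 207))/C = ((1/(-178 - 207))²*(5 + 1/(-178 - 207))²)/7136 = ((1/(-385))²*(5 + 1/(-385))²)*(1/7136) = ((-1/385)²*(5 - 1/385)²)*(1/7136) = ((1924/385)²/148225)*(1/7136) = ((1/148225)*(3701776/148225))*(1/7136) = (3701776/21970650625)*(1/7136) = 231361/9798910178750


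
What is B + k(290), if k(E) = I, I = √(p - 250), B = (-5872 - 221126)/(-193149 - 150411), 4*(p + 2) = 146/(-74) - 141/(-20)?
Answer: 37833/57260 + I*√137300155/740 ≈ 0.66072 + 15.834*I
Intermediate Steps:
p = -2163/2960 (p = -2 + (146/(-74) - 141/(-20))/4 = -2 + (146*(-1/74) - 141*(-1/20))/4 = -2 + (-73/37 + 141/20)/4 = -2 + (¼)*(3757/740) = -2 + 3757/2960 = -2163/2960 ≈ -0.73074)
B = 37833/57260 (B = -226998/(-343560) = -226998*(-1/343560) = 37833/57260 ≈ 0.66072)
I = I*√137300155/740 (I = √(-2163/2960 - 250) = √(-742163/2960) = I*√137300155/740 ≈ 15.834*I)
k(E) = I*√137300155/740
B + k(290) = 37833/57260 + I*√137300155/740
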